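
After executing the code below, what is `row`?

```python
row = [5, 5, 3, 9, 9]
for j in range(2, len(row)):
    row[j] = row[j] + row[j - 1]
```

j=2: row[2] = 3+5 = 8 → [5, 5, 8, 9, 9]
j=3: row[3] = 9+8 = 17 → [5, 5, 8, 17, 9]
j=4: row[4] = 9+17 = 26 → [5, 5, 8, 17, 26]

[5, 5, 8, 17, 26]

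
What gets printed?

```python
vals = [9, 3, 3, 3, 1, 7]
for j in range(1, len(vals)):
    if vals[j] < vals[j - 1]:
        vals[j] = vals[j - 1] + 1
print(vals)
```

[9, 10, 11, 12, 13, 14]

j=1: 3<9, vals[1] = 9+1 = 10 → [9, 10, 3, 3, 1, 7]
j=2: 3<10, vals[2] = 10+1 = 11 → [9, 10, 11, 3, 1, 7]
j=3: 3<11, vals[3] = 11+1 = 12 → [9, 10, 11, 12, 1, 7]
j=4: 1<12, vals[4] = 12+1 = 13 → [9, 10, 11, 12, 13, 7]
j=5: 7<13, vals[5] = 13+1 = 14 → [9, 10, 11, 12, 13, 14]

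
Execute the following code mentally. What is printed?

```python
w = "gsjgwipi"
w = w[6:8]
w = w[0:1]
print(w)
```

slice [6:8] → 'pi'
slice [0:1] → 'p'

p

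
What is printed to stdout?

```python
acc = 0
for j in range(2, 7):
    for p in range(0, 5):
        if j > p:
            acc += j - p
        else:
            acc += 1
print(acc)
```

60

j=2,p=0: 2>0, acc = 0+2 = 2
j=2,p=1: 2>1, acc = 2+1 = 3
j=2,p=2: not 2>2, acc = 3+1 = 4
j=2,p=3: not 2>3, acc = 4+1 = 5
j=2,p=4: not 2>4, acc = 5+1 = 6
j=3,p=0: 3>0, acc = 6+3 = 9
j=3,p=1: 3>1, acc = 9+2 = 11
j=3,p=2: 3>2, acc = 11+1 = 12
j=3,p=3: not 3>3, acc = 12+1 = 13
j=3,p=4: not 3>4, acc = 13+1 = 14
j=4,p=0: 4>0, acc = 14+4 = 18
j=4,p=1: 4>1, acc = 18+3 = 21
j=4,p=2: 4>2, acc = 21+2 = 23
j=4,p=3: 4>3, acc = 23+1 = 24
j=4,p=4: not 4>4, acc = 24+1 = 25
j=5,p=0: 5>0, acc = 25+5 = 30
j=5,p=1: 5>1, acc = 30+4 = 34
j=5,p=2: 5>2, acc = 34+3 = 37
j=5,p=3: 5>3, acc = 37+2 = 39
j=5,p=4: 5>4, acc = 39+1 = 40
j=6,p=0: 6>0, acc = 40+6 = 46
j=6,p=1: 6>1, acc = 46+5 = 51
j=6,p=2: 6>2, acc = 51+4 = 55
j=6,p=3: 6>3, acc = 55+3 = 58
j=6,p=4: 6>4, acc = 58+2 = 60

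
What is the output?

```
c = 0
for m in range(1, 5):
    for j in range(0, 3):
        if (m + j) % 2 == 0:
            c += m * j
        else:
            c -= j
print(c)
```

10

m=1,j=0: odd sum, c = 0-0 = 0
m=1,j=1: even sum, c = 0+1 = 1
m=1,j=2: odd sum, c = 1-2 = -1
m=2,j=0: even sum, c = (-1)+0 = -1
m=2,j=1: odd sum, c = (-1)-1 = -2
m=2,j=2: even sum, c = (-2)+4 = 2
m=3,j=0: odd sum, c = 2-0 = 2
m=3,j=1: even sum, c = 2+3 = 5
m=3,j=2: odd sum, c = 5-2 = 3
m=4,j=0: even sum, c = 3+0 = 3
m=4,j=1: odd sum, c = 3-1 = 2
m=4,j=2: even sum, c = 2+8 = 10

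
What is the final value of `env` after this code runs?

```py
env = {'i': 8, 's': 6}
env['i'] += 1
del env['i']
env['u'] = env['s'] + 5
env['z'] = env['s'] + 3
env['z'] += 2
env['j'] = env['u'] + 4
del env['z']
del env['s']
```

env['i'] = 8+1 = 9 → {'i': 9, 's': 6}
del 'i' → {'s': 6}
env['u'] = env['s']+5 = 11 → {'s': 6, 'u': 11}
env['z'] = env['s']+3 = 9 → {'s': 6, 'u': 11, 'z': 9}
env['z'] = 9+2 = 11 → {'s': 6, 'u': 11, 'z': 11}
env['j'] = env['u']+4 = 15 → {'s': 6, 'u': 11, 'z': 11, 'j': 15}
del 'z' → {'s': 6, 'u': 11, 'j': 15}
del 's' → {'u': 11, 'j': 15}

{'u': 11, 'j': 15}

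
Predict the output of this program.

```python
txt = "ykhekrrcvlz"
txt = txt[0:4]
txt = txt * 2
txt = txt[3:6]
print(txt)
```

slice [0:4] → 'ykhe'
repeat ×2 → 'ykheykhe'
slice [3:6] → 'eyk'

eyk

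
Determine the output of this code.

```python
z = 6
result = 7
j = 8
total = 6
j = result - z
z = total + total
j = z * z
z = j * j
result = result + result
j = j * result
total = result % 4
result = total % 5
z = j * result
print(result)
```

j = 7-6 = 1
z = 6+6 = 12
j = 12*12 = 144
z = 144*144 = 20736
result = 7+7 = 14
j = 144*14 = 2016
total = 14%4 = 2
result = 2%5 = 2
z = 2016*2 = 4032

2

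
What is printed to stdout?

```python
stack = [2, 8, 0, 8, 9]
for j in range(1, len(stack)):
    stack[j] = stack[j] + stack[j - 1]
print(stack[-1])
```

j=1: stack[1] = 8+2 = 10 → [2, 10, 0, 8, 9]
j=2: stack[2] = 0+10 = 10 → [2, 10, 10, 8, 9]
j=3: stack[3] = 8+10 = 18 → [2, 10, 10, 18, 9]
j=4: stack[4] = 9+18 = 27 → [2, 10, 10, 18, 27]

27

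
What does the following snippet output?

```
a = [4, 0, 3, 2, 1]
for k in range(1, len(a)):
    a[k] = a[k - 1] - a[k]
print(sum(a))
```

6

k=1: a[1] = 4-0 = 4 → [4, 4, 3, 2, 1]
k=2: a[2] = 4-3 = 1 → [4, 4, 1, 2, 1]
k=3: a[3] = 1-2 = -1 → [4, 4, 1, -1, 1]
k=4: a[4] = (-1)-1 = -2 → [4, 4, 1, -1, -2]
sum = 6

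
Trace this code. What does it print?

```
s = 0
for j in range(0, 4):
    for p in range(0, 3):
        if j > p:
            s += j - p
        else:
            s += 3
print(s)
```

28

j=0,p=0: not 0>0, s = 0+3 = 3
j=0,p=1: not 0>1, s = 3+3 = 6
j=0,p=2: not 0>2, s = 6+3 = 9
j=1,p=0: 1>0, s = 9+1 = 10
j=1,p=1: not 1>1, s = 10+3 = 13
j=1,p=2: not 1>2, s = 13+3 = 16
j=2,p=0: 2>0, s = 16+2 = 18
j=2,p=1: 2>1, s = 18+1 = 19
j=2,p=2: not 2>2, s = 19+3 = 22
j=3,p=0: 3>0, s = 22+3 = 25
j=3,p=1: 3>1, s = 25+2 = 27
j=3,p=2: 3>2, s = 27+1 = 28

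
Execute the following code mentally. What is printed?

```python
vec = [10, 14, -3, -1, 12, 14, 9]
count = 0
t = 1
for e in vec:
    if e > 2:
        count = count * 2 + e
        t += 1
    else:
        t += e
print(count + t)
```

359

e=10: >2, count = 0*2+10 = 10; t=2
e=14: >2, count = 10*2+14 = 34; t=3
e=-3: not >2; t=0
e=-1: not >2; t=-1
e=12: >2, count = 34*2+12 = 80; t=0
e=14: >2, count = 80*2+14 = 174; t=1
e=9: >2, count = 174*2+9 = 357; t=2
count+t = 357+2 = 359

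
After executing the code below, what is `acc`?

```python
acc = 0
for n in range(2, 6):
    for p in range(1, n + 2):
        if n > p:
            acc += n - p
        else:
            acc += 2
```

36

n=2,p=1: 2>1, acc = 0+1 = 1
n=2,p=2: not 2>2, acc = 1+2 = 3
n=2,p=3: not 2>3, acc = 3+2 = 5
n=3,p=1: 3>1, acc = 5+2 = 7
n=3,p=2: 3>2, acc = 7+1 = 8
n=3,p=3: not 3>3, acc = 8+2 = 10
n=3,p=4: not 3>4, acc = 10+2 = 12
n=4,p=1: 4>1, acc = 12+3 = 15
n=4,p=2: 4>2, acc = 15+2 = 17
n=4,p=3: 4>3, acc = 17+1 = 18
n=4,p=4: not 4>4, acc = 18+2 = 20
n=4,p=5: not 4>5, acc = 20+2 = 22
n=5,p=1: 5>1, acc = 22+4 = 26
n=5,p=2: 5>2, acc = 26+3 = 29
n=5,p=3: 5>3, acc = 29+2 = 31
n=5,p=4: 5>4, acc = 31+1 = 32
n=5,p=5: not 5>5, acc = 32+2 = 34
n=5,p=6: not 5>6, acc = 34+2 = 36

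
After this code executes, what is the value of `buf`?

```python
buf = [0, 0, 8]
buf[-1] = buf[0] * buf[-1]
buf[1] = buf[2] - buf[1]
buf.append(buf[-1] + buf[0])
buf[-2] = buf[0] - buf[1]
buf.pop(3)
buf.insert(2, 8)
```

buf[-1] = buf[0]*buf[-1] = 0*8 = 0 → [0, 0, 0]
buf[1] = buf[2]-buf[1] = 0-0 = 0 → [0, 0, 0]
append buf[-1]+buf[0] = 0+0 = 0 → [0, 0, 0, 0]
buf[-2] = buf[0]-buf[1] = 0-0 = 0 → [0, 0, 0, 0]
pop(3) removes 0 → [0, 0, 0]
insert 8 at 2 → [0, 0, 8, 0]

[0, 0, 8, 0]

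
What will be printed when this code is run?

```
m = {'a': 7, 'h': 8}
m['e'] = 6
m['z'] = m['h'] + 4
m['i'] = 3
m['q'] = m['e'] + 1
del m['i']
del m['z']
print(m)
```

m['e'] = 6 → {'a': 7, 'h': 8, 'e': 6}
m['z'] = m['h']+4 = 12 → {'a': 7, 'h': 8, 'e': 6, 'z': 12}
m['i'] = 3 → {'a': 7, 'h': 8, 'e': 6, 'z': 12, 'i': 3}
m['q'] = m['e']+1 = 7 → {'a': 7, 'h': 8, 'e': 6, 'z': 12, 'i': 3, 'q': 7}
del 'i' → {'a': 7, 'h': 8, 'e': 6, 'z': 12, 'q': 7}
del 'z' → {'a': 7, 'h': 8, 'e': 6, 'q': 7}

{'a': 7, 'h': 8, 'e': 6, 'q': 7}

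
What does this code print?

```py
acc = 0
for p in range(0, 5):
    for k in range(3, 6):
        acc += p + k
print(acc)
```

90

p=0,k=3: acc = 0+3 = 3
p=0,k=4: acc = 3+4 = 7
p=0,k=5: acc = 7+5 = 12
p=1,k=3: acc = 12+4 = 16
p=1,k=4: acc = 16+5 = 21
p=1,k=5: acc = 21+6 = 27
p=2,k=3: acc = 27+5 = 32
p=2,k=4: acc = 32+6 = 38
p=2,k=5: acc = 38+7 = 45
p=3,k=3: acc = 45+6 = 51
p=3,k=4: acc = 51+7 = 58
p=3,k=5: acc = 58+8 = 66
p=4,k=3: acc = 66+7 = 73
p=4,k=4: acc = 73+8 = 81
p=4,k=5: acc = 81+9 = 90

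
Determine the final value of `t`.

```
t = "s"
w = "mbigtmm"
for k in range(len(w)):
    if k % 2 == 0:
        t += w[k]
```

'smitm'

k=0: add 'm' → 'sm'
k=1: skip
k=2: add 'i' → 'smi'
k=3: skip
k=4: add 't' → 'smit'
k=5: skip
k=6: add 'm' → 'smitm'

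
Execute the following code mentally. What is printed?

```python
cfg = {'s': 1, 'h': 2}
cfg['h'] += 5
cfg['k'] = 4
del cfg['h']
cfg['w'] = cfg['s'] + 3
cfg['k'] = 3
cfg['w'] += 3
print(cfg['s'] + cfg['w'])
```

cfg['h'] = 2+5 = 7 → {'s': 1, 'h': 7}
cfg['k'] = 4 → {'s': 1, 'h': 7, 'k': 4}
del 'h' → {'s': 1, 'k': 4}
cfg['w'] = cfg['s']+3 = 4 → {'s': 1, 'k': 4, 'w': 4}
cfg['k'] = 3 → {'s': 1, 'k': 3, 'w': 4}
cfg['w'] = 4+3 = 7 → {'s': 1, 'k': 3, 'w': 7}
cfg['s']+cfg['w'] = 1+7 = 8

8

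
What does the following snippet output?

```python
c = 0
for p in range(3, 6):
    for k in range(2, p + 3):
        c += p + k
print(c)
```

123

p=3,k=2: c = 0+5 = 5
p=3,k=3: c = 5+6 = 11
p=3,k=4: c = 11+7 = 18
p=3,k=5: c = 18+8 = 26
p=4,k=2: c = 26+6 = 32
p=4,k=3: c = 32+7 = 39
p=4,k=4: c = 39+8 = 47
p=4,k=5: c = 47+9 = 56
p=4,k=6: c = 56+10 = 66
p=5,k=2: c = 66+7 = 73
p=5,k=3: c = 73+8 = 81
p=5,k=4: c = 81+9 = 90
p=5,k=5: c = 90+10 = 100
p=5,k=6: c = 100+11 = 111
p=5,k=7: c = 111+12 = 123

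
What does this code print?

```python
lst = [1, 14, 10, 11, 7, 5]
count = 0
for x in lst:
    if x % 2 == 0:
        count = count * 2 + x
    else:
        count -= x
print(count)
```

11

x=1: not even, count = 0-1 = -1
x=14: even, count = (-1)*2+14 = 12
x=10: even, count = 12*2+10 = 34
x=11: not even, count = 34-11 = 23
x=7: not even, count = 23-7 = 16
x=5: not even, count = 16-5 = 11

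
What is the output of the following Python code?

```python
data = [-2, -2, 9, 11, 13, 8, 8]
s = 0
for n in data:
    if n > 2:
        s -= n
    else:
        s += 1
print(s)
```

n=-2: not >2, s = 0+1 = 1
n=-2: not >2, s = 1+1 = 2
n=9: >2, s = 2-9 = -7
n=11: >2, s = (-7)-11 = -18
n=13: >2, s = (-18)-13 = -31
n=8: >2, s = (-31)-8 = -39
n=8: >2, s = (-39)-8 = -47

-47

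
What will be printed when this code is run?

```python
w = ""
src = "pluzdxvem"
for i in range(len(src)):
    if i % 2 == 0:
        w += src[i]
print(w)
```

pudvm

i=0: add 'p' → 'p'
i=1: skip
i=2: add 'u' → 'pu'
i=3: skip
i=4: add 'd' → 'pud'
i=5: skip
i=6: add 'v' → 'pudv'
i=7: skip
i=8: add 'm' → 'pudvm'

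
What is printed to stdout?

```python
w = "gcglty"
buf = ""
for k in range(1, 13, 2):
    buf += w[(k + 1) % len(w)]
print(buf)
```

k=1: add w[2]='g' → 'g'
k=3: add w[4]='t' → 'gt'
k=5: add w[0]='g' → 'gtg'
k=7: add w[2]='g' → 'gtgg'
k=9: add w[4]='t' → 'gtggt'
k=11: add w[0]='g' → 'gtggtg'

gtggtg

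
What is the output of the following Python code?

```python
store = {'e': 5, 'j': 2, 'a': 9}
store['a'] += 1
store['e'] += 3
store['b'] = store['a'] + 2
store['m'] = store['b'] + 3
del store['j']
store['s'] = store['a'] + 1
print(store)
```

store['a'] = 9+1 = 10 → {'e': 5, 'j': 2, 'a': 10}
store['e'] = 5+3 = 8 → {'e': 8, 'j': 2, 'a': 10}
store['b'] = store['a']+2 = 12 → {'e': 8, 'j': 2, 'a': 10, 'b': 12}
store['m'] = store['b']+3 = 15 → {'e': 8, 'j': 2, 'a': 10, 'b': 12, 'm': 15}
del 'j' → {'e': 8, 'a': 10, 'b': 12, 'm': 15}
store['s'] = store['a']+1 = 11 → {'e': 8, 'a': 10, 'b': 12, 'm': 15, 's': 11}

{'e': 8, 'a': 10, 'b': 12, 'm': 15, 's': 11}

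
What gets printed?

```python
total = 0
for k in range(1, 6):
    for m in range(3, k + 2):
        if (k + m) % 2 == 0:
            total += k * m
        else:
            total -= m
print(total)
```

k=2,m=3: odd sum, total = 0-3 = -3
k=3,m=3: even sum, total = (-3)+9 = 6
k=3,m=4: odd sum, total = 6-4 = 2
k=4,m=3: odd sum, total = 2-3 = -1
k=4,m=4: even sum, total = (-1)+16 = 15
k=4,m=5: odd sum, total = 15-5 = 10
k=5,m=3: even sum, total = 10+15 = 25
k=5,m=4: odd sum, total = 25-4 = 21
k=5,m=5: even sum, total = 21+25 = 46
k=5,m=6: odd sum, total = 46-6 = 40

40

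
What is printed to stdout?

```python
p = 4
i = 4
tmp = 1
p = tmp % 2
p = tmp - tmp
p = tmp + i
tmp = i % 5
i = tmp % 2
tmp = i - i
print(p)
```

5

p = 1%2 = 1
p = 1-1 = 0
p = 1+4 = 5
tmp = 4%5 = 4
i = 4%2 = 0
tmp = 0-0 = 0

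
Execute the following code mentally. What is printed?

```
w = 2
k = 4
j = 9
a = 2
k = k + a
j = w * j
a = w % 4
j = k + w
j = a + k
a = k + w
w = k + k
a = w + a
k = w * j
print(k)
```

k = 4+2 = 6
j = 2*9 = 18
a = 2%4 = 2
j = 6+2 = 8
j = 2+6 = 8
a = 6+2 = 8
w = 6+6 = 12
a = 12+8 = 20
k = 12*8 = 96

96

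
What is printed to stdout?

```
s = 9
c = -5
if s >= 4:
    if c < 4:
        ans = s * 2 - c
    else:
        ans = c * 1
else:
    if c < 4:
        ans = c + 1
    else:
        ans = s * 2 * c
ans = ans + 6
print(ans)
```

29

s=9, c=-5
s >= 4 is True; c < 4 is True
→ ans = s * 2 - c = 23
ans = 23+6 = 29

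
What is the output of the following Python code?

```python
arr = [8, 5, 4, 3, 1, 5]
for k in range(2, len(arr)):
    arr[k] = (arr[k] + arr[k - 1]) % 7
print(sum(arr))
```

30

k=2: arr[2] = (4+5)%7 = 2 → [8, 5, 2, 3, 1, 5]
k=3: arr[3] = (3+2)%7 = 5 → [8, 5, 2, 5, 1, 5]
k=4: arr[4] = (1+5)%7 = 6 → [8, 5, 2, 5, 6, 5]
k=5: arr[5] = (5+6)%7 = 4 → [8, 5, 2, 5, 6, 4]
sum = 30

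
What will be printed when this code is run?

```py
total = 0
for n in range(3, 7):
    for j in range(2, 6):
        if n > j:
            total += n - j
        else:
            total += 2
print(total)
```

n=3,j=2: 3>2, total = 0+1 = 1
n=3,j=3: not 3>3, total = 1+2 = 3
n=3,j=4: not 3>4, total = 3+2 = 5
n=3,j=5: not 3>5, total = 5+2 = 7
n=4,j=2: 4>2, total = 7+2 = 9
n=4,j=3: 4>3, total = 9+1 = 10
n=4,j=4: not 4>4, total = 10+2 = 12
n=4,j=5: not 4>5, total = 12+2 = 14
n=5,j=2: 5>2, total = 14+3 = 17
n=5,j=3: 5>3, total = 17+2 = 19
n=5,j=4: 5>4, total = 19+1 = 20
n=5,j=5: not 5>5, total = 20+2 = 22
n=6,j=2: 6>2, total = 22+4 = 26
n=6,j=3: 6>3, total = 26+3 = 29
n=6,j=4: 6>4, total = 29+2 = 31
n=6,j=5: 6>5, total = 31+1 = 32

32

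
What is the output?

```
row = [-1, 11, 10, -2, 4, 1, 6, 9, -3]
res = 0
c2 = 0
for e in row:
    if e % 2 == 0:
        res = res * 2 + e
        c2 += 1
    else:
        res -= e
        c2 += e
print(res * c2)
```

e=-1: not even, res = 0-(-1) = 1; c2=-1
e=11: not even, res = 1-11 = -10; c2=10
e=10: even, res = (-10)*2+10 = -10; c2=11
e=-2: even, res = (-10)*2+(-2) = -22; c2=12
e=4: even, res = (-22)*2+4 = -40; c2=13
e=1: not even, res = (-40)-1 = -41; c2=14
e=6: even, res = (-41)*2+6 = -76; c2=15
e=9: not even, res = (-76)-9 = -85; c2=24
e=-3: not even, res = (-85)-(-3) = -82; c2=21
res*c2 = (-82)*21 = -1722

-1722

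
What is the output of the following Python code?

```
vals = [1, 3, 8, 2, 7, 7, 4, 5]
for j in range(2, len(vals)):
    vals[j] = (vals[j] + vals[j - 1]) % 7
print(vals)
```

[1, 3, 4, 6, 6, 6, 3, 1]

j=2: vals[2] = (8+3)%7 = 4 → [1, 3, 4, 2, 7, 7, 4, 5]
j=3: vals[3] = (2+4)%7 = 6 → [1, 3, 4, 6, 7, 7, 4, 5]
j=4: vals[4] = (7+6)%7 = 6 → [1, 3, 4, 6, 6, 7, 4, 5]
j=5: vals[5] = (7+6)%7 = 6 → [1, 3, 4, 6, 6, 6, 4, 5]
j=6: vals[6] = (4+6)%7 = 3 → [1, 3, 4, 6, 6, 6, 3, 5]
j=7: vals[7] = (5+3)%7 = 1 → [1, 3, 4, 6, 6, 6, 3, 1]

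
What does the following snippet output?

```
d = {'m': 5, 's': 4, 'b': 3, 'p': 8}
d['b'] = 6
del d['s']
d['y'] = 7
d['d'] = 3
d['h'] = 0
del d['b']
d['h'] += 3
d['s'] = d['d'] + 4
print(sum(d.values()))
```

33

d['b'] = 6 → {'m': 5, 's': 4, 'b': 6, 'p': 8}
del 's' → {'m': 5, 'b': 6, 'p': 8}
d['y'] = 7 → {'m': 5, 'b': 6, 'p': 8, 'y': 7}
d['d'] = 3 → {'m': 5, 'b': 6, 'p': 8, 'y': 7, 'd': 3}
d['h'] = 0 → {'m': 5, 'b': 6, 'p': 8, 'y': 7, 'd': 3, 'h': 0}
del 'b' → {'m': 5, 'p': 8, 'y': 7, 'd': 3, 'h': 0}
d['h'] = 0+3 = 3 → {'m': 5, 'p': 8, 'y': 7, 'd': 3, 'h': 3}
d['s'] = d['d']+4 = 7 → {'m': 5, 'p': 8, 'y': 7, 'd': 3, 'h': 3, 's': 7}
sum of values = 33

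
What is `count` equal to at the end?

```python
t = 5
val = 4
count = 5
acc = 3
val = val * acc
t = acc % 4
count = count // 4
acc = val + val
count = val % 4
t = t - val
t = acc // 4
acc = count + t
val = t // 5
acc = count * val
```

val = 4*3 = 12
t = 3%4 = 3
count = 5//4 = 1
acc = 12+12 = 24
count = 12%4 = 0
t = 3-12 = -9
t = 24//4 = 6
acc = 0+6 = 6
val = 6//5 = 1
acc = 0*1 = 0

0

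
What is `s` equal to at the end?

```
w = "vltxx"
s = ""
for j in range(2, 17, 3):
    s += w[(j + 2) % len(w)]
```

'xtvxl'

j=2: add w[4]='x' → 'x'
j=5: add w[2]='t' → 'xt'
j=8: add w[0]='v' → 'xtv'
j=11: add w[3]='x' → 'xtvx'
j=14: add w[1]='l' → 'xtvxl'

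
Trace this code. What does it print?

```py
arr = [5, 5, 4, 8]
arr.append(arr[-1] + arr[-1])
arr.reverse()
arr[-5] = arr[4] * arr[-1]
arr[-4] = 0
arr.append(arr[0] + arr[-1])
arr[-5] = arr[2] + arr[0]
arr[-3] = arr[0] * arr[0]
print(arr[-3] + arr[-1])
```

655

append arr[-1]+arr[-1] = 8+8 = 16 → [5, 5, 4, 8, 16]
reverse → [16, 8, 4, 5, 5]
arr[-5] = arr[4]*arr[-1] = 5*5 = 25 → [25, 8, 4, 5, 5]
arr[-4] = 0 → [25, 0, 4, 5, 5]
append arr[0]+arr[-1] = 25+5 = 30 → [25, 0, 4, 5, 5, 30]
arr[-5] = arr[2]+arr[0] = 4+25 = 29 → [25, 29, 4, 5, 5, 30]
arr[-3] = arr[0]*arr[0] = 25*25 = 625 → [25, 29, 4, 625, 5, 30]
arr[-3]+arr[-1] = 625+30 = 655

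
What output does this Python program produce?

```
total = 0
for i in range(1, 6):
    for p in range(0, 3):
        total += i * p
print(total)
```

i=1,p=0: total = 0+0 = 0
i=1,p=1: total = 0+1 = 1
i=1,p=2: total = 1+2 = 3
i=2,p=0: total = 3+0 = 3
i=2,p=1: total = 3+2 = 5
i=2,p=2: total = 5+4 = 9
i=3,p=0: total = 9+0 = 9
i=3,p=1: total = 9+3 = 12
i=3,p=2: total = 12+6 = 18
i=4,p=0: total = 18+0 = 18
i=4,p=1: total = 18+4 = 22
i=4,p=2: total = 22+8 = 30
i=5,p=0: total = 30+0 = 30
i=5,p=1: total = 30+5 = 35
i=5,p=2: total = 35+10 = 45

45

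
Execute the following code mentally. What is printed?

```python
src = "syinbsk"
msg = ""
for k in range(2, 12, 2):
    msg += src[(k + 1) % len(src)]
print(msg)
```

nssib

k=2: add src[3]='n' → 'n'
k=4: add src[5]='s' → 'ns'
k=6: add src[0]='s' → 'nss'
k=8: add src[2]='i' → 'nssi'
k=10: add src[4]='b' → 'nssib'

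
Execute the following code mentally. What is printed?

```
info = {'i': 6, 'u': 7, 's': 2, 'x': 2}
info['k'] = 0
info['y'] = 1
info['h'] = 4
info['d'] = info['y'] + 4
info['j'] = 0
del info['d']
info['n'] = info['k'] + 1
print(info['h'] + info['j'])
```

4

info['k'] = 0 → {'i': 6, 'u': 7, 's': 2, 'x': 2, 'k': 0}
info['y'] = 1 → {'i': 6, 'u': 7, 's': 2, 'x': 2, 'k': 0, 'y': 1}
info['h'] = 4 → {'i': 6, 'u': 7, 's': 2, 'x': 2, 'k': 0, 'y': 1, 'h': 4}
info['d'] = info['y']+4 = 5 → {'i': 6, 'u': 7, 's': 2, 'x': 2, 'k': 0, 'y': 1, 'h': 4, 'd': 5}
info['j'] = 0 → {'i': 6, 'u': 7, 's': 2, 'x': 2, 'k': 0, 'y': 1, 'h': 4, 'd': 5, 'j': 0}
del 'd' → {'i': 6, 'u': 7, 's': 2, 'x': 2, 'k': 0, 'y': 1, 'h': 4, 'j': 0}
info['n'] = info['k']+1 = 1 → {'i': 6, 'u': 7, 's': 2, 'x': 2, 'k': 0, 'y': 1, 'h': 4, 'j': 0, 'n': 1}
info['h']+info['j'] = 4+0 = 4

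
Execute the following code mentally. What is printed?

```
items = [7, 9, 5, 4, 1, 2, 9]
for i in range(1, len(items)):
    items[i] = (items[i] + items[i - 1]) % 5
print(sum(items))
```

i=1: items[1] = (9+7)%5 = 1 → [7, 1, 5, 4, 1, 2, 9]
i=2: items[2] = (5+1)%5 = 1 → [7, 1, 1, 4, 1, 2, 9]
i=3: items[3] = (4+1)%5 = 0 → [7, 1, 1, 0, 1, 2, 9]
i=4: items[4] = (1+0)%5 = 1 → [7, 1, 1, 0, 1, 2, 9]
i=5: items[5] = (2+1)%5 = 3 → [7, 1, 1, 0, 1, 3, 9]
i=6: items[6] = (9+3)%5 = 2 → [7, 1, 1, 0, 1, 3, 2]
sum = 15

15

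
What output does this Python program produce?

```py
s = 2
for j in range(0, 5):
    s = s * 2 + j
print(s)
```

j=0: s = 2*2+0 = 4
j=1: s = 4*2+1 = 9
j=2: s = 9*2+2 = 20
j=3: s = 20*2+3 = 43
j=4: s = 43*2+4 = 90

90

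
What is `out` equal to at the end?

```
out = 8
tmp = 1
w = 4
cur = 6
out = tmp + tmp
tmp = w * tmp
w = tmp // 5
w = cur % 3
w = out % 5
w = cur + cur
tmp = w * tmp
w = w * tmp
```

out = 1+1 = 2
tmp = 4*1 = 4
w = 4//5 = 0
w = 6%3 = 0
w = 2%5 = 2
w = 6+6 = 12
tmp = 12*4 = 48
w = 12*48 = 576

2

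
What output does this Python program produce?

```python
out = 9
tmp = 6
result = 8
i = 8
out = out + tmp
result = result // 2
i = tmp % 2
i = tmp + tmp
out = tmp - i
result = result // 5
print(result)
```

0

out = 9+6 = 15
result = 8//2 = 4
i = 6%2 = 0
i = 6+6 = 12
out = 6-12 = -6
result = 4//5 = 0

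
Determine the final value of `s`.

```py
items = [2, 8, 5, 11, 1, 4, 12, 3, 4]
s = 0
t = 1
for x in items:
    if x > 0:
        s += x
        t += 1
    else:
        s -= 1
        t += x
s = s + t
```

60

x=2: >0, s = 0+2 = 2; t=2
x=8: >0, s = 2+8 = 10; t=3
x=5: >0, s = 10+5 = 15; t=4
x=11: >0, s = 15+11 = 26; t=5
x=1: >0, s = 26+1 = 27; t=6
x=4: >0, s = 27+4 = 31; t=7
x=12: >0, s = 31+12 = 43; t=8
x=3: >0, s = 43+3 = 46; t=9
x=4: >0, s = 46+4 = 50; t=10
s+t = 50+10 = 60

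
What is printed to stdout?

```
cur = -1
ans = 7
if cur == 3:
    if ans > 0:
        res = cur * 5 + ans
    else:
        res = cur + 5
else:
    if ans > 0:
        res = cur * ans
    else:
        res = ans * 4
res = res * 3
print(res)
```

cur=-1, ans=7
cur == 3 is False; ans > 0 is True
→ res = cur * ans = -7
res = (-7)*3 = -21

-21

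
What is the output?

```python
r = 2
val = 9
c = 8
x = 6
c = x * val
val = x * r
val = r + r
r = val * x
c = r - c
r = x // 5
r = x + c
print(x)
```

6

c = 6*9 = 54
val = 6*2 = 12
val = 2+2 = 4
r = 4*6 = 24
c = 24-54 = -30
r = 6//5 = 1
r = 6+(-30) = -24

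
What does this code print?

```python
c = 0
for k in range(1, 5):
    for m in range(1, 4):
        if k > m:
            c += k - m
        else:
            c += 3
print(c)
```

28

k=1,m=1: not 1>1, c = 0+3 = 3
k=1,m=2: not 1>2, c = 3+3 = 6
k=1,m=3: not 1>3, c = 6+3 = 9
k=2,m=1: 2>1, c = 9+1 = 10
k=2,m=2: not 2>2, c = 10+3 = 13
k=2,m=3: not 2>3, c = 13+3 = 16
k=3,m=1: 3>1, c = 16+2 = 18
k=3,m=2: 3>2, c = 18+1 = 19
k=3,m=3: not 3>3, c = 19+3 = 22
k=4,m=1: 4>1, c = 22+3 = 25
k=4,m=2: 4>2, c = 25+2 = 27
k=4,m=3: 4>3, c = 27+1 = 28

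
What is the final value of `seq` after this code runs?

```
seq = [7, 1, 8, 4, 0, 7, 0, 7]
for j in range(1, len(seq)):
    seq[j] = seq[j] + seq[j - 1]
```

[7, 8, 16, 20, 20, 27, 27, 34]

j=1: seq[1] = 1+7 = 8 → [7, 8, 8, 4, 0, 7, 0, 7]
j=2: seq[2] = 8+8 = 16 → [7, 8, 16, 4, 0, 7, 0, 7]
j=3: seq[3] = 4+16 = 20 → [7, 8, 16, 20, 0, 7, 0, 7]
j=4: seq[4] = 0+20 = 20 → [7, 8, 16, 20, 20, 7, 0, 7]
j=5: seq[5] = 7+20 = 27 → [7, 8, 16, 20, 20, 27, 0, 7]
j=6: seq[6] = 0+27 = 27 → [7, 8, 16, 20, 20, 27, 27, 7]
j=7: seq[7] = 7+27 = 34 → [7, 8, 16, 20, 20, 27, 27, 34]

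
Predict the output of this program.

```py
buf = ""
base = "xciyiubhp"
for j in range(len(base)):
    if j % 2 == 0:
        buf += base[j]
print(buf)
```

xiibp

j=0: add 'x' → 'x'
j=1: skip
j=2: add 'i' → 'xi'
j=3: skip
j=4: add 'i' → 'xii'
j=5: skip
j=6: add 'b' → 'xiib'
j=7: skip
j=8: add 'p' → 'xiibp'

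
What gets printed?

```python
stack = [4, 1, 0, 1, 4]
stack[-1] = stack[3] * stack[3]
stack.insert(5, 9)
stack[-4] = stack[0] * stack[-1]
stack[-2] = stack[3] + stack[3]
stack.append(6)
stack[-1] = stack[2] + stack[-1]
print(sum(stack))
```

stack[-1] = stack[3]*stack[3] = 1*1 = 1 → [4, 1, 0, 1, 1]
insert 9 at 5 → [4, 1, 0, 1, 1, 9]
stack[-4] = stack[0]*stack[-1] = 4*9 = 36 → [4, 1, 36, 1, 1, 9]
stack[-2] = stack[3]+stack[3] = 1+1 = 2 → [4, 1, 36, 1, 2, 9]
append 6 → [4, 1, 36, 1, 2, 9, 6]
stack[-1] = stack[2]+stack[-1] = 36+6 = 42 → [4, 1, 36, 1, 2, 9, 42]
sum = 95

95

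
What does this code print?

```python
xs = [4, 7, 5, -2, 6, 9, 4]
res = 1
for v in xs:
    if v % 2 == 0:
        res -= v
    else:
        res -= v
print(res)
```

-32

v=4: even, res = 1-4 = -3
v=7: not even, res = (-3)-7 = -10
v=5: not even, res = (-10)-5 = -15
v=-2: even, res = (-15)-(-2) = -13
v=6: even, res = (-13)-6 = -19
v=9: not even, res = (-19)-9 = -28
v=4: even, res = (-28)-4 = -32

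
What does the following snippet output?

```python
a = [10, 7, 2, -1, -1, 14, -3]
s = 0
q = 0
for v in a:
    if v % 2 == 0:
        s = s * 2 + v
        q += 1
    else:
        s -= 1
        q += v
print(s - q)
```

v=10: even, s = 0*2+10 = 10; q=1
v=7: not even, s = 10-1 = 9; q=8
v=2: even, s = 9*2+2 = 20; q=9
v=-1: not even, s = 20-1 = 19; q=8
v=-1: not even, s = 19-1 = 18; q=7
v=14: even, s = 18*2+14 = 50; q=8
v=-3: not even, s = 50-1 = 49; q=5
s-q = 49-5 = 44

44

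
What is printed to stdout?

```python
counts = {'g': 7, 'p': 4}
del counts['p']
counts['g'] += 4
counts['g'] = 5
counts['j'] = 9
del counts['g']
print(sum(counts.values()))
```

del 'p' → {'g': 7}
counts['g'] = 7+4 = 11 → {'g': 11}
counts['g'] = 5 → {'g': 5}
counts['j'] = 9 → {'g': 5, 'j': 9}
del 'g' → {'j': 9}
sum of values = 9

9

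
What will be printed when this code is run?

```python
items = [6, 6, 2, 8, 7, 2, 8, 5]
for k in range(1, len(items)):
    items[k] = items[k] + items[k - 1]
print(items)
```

[6, 12, 14, 22, 29, 31, 39, 44]

k=1: items[1] = 6+6 = 12 → [6, 12, 2, 8, 7, 2, 8, 5]
k=2: items[2] = 2+12 = 14 → [6, 12, 14, 8, 7, 2, 8, 5]
k=3: items[3] = 8+14 = 22 → [6, 12, 14, 22, 7, 2, 8, 5]
k=4: items[4] = 7+22 = 29 → [6, 12, 14, 22, 29, 2, 8, 5]
k=5: items[5] = 2+29 = 31 → [6, 12, 14, 22, 29, 31, 8, 5]
k=6: items[6] = 8+31 = 39 → [6, 12, 14, 22, 29, 31, 39, 5]
k=7: items[7] = 5+39 = 44 → [6, 12, 14, 22, 29, 31, 39, 44]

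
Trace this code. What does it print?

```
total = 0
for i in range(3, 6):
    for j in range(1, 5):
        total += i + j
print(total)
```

i=3,j=1: total = 0+4 = 4
i=3,j=2: total = 4+5 = 9
i=3,j=3: total = 9+6 = 15
i=3,j=4: total = 15+7 = 22
i=4,j=1: total = 22+5 = 27
i=4,j=2: total = 27+6 = 33
i=4,j=3: total = 33+7 = 40
i=4,j=4: total = 40+8 = 48
i=5,j=1: total = 48+6 = 54
i=5,j=2: total = 54+7 = 61
i=5,j=3: total = 61+8 = 69
i=5,j=4: total = 69+9 = 78

78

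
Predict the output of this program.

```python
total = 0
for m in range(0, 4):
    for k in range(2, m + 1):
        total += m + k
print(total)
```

m=2,k=2: total = 0+4 = 4
m=3,k=2: total = 4+5 = 9
m=3,k=3: total = 9+6 = 15

15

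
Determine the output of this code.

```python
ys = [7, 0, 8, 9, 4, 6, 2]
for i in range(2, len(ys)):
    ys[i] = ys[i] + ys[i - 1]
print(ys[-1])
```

i=2: ys[2] = 8+0 = 8 → [7, 0, 8, 9, 4, 6, 2]
i=3: ys[3] = 9+8 = 17 → [7, 0, 8, 17, 4, 6, 2]
i=4: ys[4] = 4+17 = 21 → [7, 0, 8, 17, 21, 6, 2]
i=5: ys[5] = 6+21 = 27 → [7, 0, 8, 17, 21, 27, 2]
i=6: ys[6] = 2+27 = 29 → [7, 0, 8, 17, 21, 27, 29]

29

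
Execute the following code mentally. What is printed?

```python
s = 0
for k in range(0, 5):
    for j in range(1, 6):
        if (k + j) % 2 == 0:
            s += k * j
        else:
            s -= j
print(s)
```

k=0,j=1: odd sum, s = 0-1 = -1
k=0,j=2: even sum, s = (-1)+0 = -1
k=0,j=3: odd sum, s = (-1)-3 = -4
k=0,j=4: even sum, s = (-4)+0 = -4
k=0,j=5: odd sum, s = (-4)-5 = -9
k=1,j=1: even sum, s = (-9)+1 = -8
k=1,j=2: odd sum, s = (-8)-2 = -10
k=1,j=3: even sum, s = (-10)+3 = -7
k=1,j=4: odd sum, s = (-7)-4 = -11
k=1,j=5: even sum, s = (-11)+5 = -6
k=2,j=1: odd sum, s = (-6)-1 = -7
k=2,j=2: even sum, s = (-7)+4 = -3
k=2,j=3: odd sum, s = (-3)-3 = -6
k=2,j=4: even sum, s = (-6)+8 = 2
k=2,j=5: odd sum, s = 2-5 = -3
k=3,j=1: even sum, s = (-3)+3 = 0
k=3,j=2: odd sum, s = 0-2 = -2
k=3,j=3: even sum, s = (-2)+9 = 7
k=3,j=4: odd sum, s = 7-4 = 3
k=3,j=5: even sum, s = 3+15 = 18
k=4,j=1: odd sum, s = 18-1 = 17
k=4,j=2: even sum, s = 17+8 = 25
k=4,j=3: odd sum, s = 25-3 = 22
k=4,j=4: even sum, s = 22+16 = 38
k=4,j=5: odd sum, s = 38-5 = 33

33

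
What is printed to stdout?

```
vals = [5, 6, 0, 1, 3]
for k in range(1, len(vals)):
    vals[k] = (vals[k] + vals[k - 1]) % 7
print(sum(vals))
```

19

k=1: vals[1] = (6+5)%7 = 4 → [5, 4, 0, 1, 3]
k=2: vals[2] = (0+4)%7 = 4 → [5, 4, 4, 1, 3]
k=3: vals[3] = (1+4)%7 = 5 → [5, 4, 4, 5, 3]
k=4: vals[4] = (3+5)%7 = 1 → [5, 4, 4, 5, 1]
sum = 19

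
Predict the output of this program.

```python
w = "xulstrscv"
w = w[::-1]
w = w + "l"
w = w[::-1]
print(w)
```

reverse → 'vcsrtslux'
+ 'l' → 'vcsrtsluxl'
reverse → 'lxulstrscv'

lxulstrscv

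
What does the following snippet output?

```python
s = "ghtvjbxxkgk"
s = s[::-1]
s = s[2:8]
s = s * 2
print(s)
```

kxxbjvkxxbjv

reverse → 'kgkxxbjvthg'
slice [2:8] → 'kxxbjv'
repeat ×2 → 'kxxbjvkxxbjv'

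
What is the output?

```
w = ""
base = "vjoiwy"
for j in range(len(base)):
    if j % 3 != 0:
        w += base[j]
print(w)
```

jowy

j=0: skip
j=1: add 'j' → 'j'
j=2: add 'o' → 'jo'
j=3: skip
j=4: add 'w' → 'jow'
j=5: add 'y' → 'jowy'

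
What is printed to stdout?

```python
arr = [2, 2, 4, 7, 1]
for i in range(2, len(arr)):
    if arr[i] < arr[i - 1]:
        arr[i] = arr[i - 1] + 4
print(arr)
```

i=2: 4>=2, unchanged → [2, 2, 4, 7, 1]
i=3: 7>=4, unchanged → [2, 2, 4, 7, 1]
i=4: 1<7, arr[4] = 7+4 = 11 → [2, 2, 4, 7, 11]

[2, 2, 4, 7, 11]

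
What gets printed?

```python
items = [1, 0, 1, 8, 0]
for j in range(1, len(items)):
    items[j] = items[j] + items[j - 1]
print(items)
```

j=1: items[1] = 0+1 = 1 → [1, 1, 1, 8, 0]
j=2: items[2] = 1+1 = 2 → [1, 1, 2, 8, 0]
j=3: items[3] = 8+2 = 10 → [1, 1, 2, 10, 0]
j=4: items[4] = 0+10 = 10 → [1, 1, 2, 10, 10]

[1, 1, 2, 10, 10]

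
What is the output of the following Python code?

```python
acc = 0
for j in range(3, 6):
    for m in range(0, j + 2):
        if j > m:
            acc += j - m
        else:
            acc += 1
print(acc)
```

j=3,m=0: 3>0, acc = 0+3 = 3
j=3,m=1: 3>1, acc = 3+2 = 5
j=3,m=2: 3>2, acc = 5+1 = 6
j=3,m=3: not 3>3, acc = 6+1 = 7
j=3,m=4: not 3>4, acc = 7+1 = 8
j=4,m=0: 4>0, acc = 8+4 = 12
j=4,m=1: 4>1, acc = 12+3 = 15
j=4,m=2: 4>2, acc = 15+2 = 17
j=4,m=3: 4>3, acc = 17+1 = 18
j=4,m=4: not 4>4, acc = 18+1 = 19
j=4,m=5: not 4>5, acc = 19+1 = 20
j=5,m=0: 5>0, acc = 20+5 = 25
j=5,m=1: 5>1, acc = 25+4 = 29
j=5,m=2: 5>2, acc = 29+3 = 32
j=5,m=3: 5>3, acc = 32+2 = 34
j=5,m=4: 5>4, acc = 34+1 = 35
j=5,m=5: not 5>5, acc = 35+1 = 36
j=5,m=6: not 5>6, acc = 36+1 = 37

37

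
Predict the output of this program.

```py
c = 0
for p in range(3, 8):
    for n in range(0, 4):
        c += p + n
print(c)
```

p=3,n=0: c = 0+3 = 3
p=3,n=1: c = 3+4 = 7
p=3,n=2: c = 7+5 = 12
p=3,n=3: c = 12+6 = 18
p=4,n=0: c = 18+4 = 22
p=4,n=1: c = 22+5 = 27
p=4,n=2: c = 27+6 = 33
p=4,n=3: c = 33+7 = 40
p=5,n=0: c = 40+5 = 45
p=5,n=1: c = 45+6 = 51
p=5,n=2: c = 51+7 = 58
p=5,n=3: c = 58+8 = 66
p=6,n=0: c = 66+6 = 72
p=6,n=1: c = 72+7 = 79
p=6,n=2: c = 79+8 = 87
p=6,n=3: c = 87+9 = 96
p=7,n=0: c = 96+7 = 103
p=7,n=1: c = 103+8 = 111
p=7,n=2: c = 111+9 = 120
p=7,n=3: c = 120+10 = 130

130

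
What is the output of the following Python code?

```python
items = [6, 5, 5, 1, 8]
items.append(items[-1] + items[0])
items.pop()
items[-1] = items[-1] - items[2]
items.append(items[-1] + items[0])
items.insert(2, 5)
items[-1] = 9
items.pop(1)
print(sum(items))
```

append items[-1]+items[0] = 8+6 = 14 → [6, 5, 5, 1, 8, 14]
pop() removes 14 → [6, 5, 5, 1, 8]
items[-1] = items[-1]-items[2] = 8-5 = 3 → [6, 5, 5, 1, 3]
append items[-1]+items[0] = 3+6 = 9 → [6, 5, 5, 1, 3, 9]
insert 5 at 2 → [6, 5, 5, 5, 1, 3, 9]
items[-1] = 9 → [6, 5, 5, 5, 1, 3, 9]
pop(1) removes 5 → [6, 5, 5, 1, 3, 9]
sum = 29

29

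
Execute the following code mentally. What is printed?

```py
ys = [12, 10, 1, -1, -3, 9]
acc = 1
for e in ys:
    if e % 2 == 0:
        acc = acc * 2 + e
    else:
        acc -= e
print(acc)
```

e=12: even, acc = 1*2+12 = 14
e=10: even, acc = 14*2+10 = 38
e=1: not even, acc = 38-1 = 37
e=-1: not even, acc = 37-(-1) = 38
e=-3: not even, acc = 38-(-3) = 41
e=9: not even, acc = 41-9 = 32

32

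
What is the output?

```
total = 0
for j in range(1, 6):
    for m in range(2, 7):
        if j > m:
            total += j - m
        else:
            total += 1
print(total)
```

29

j=1,m=2: not 1>2, total = 0+1 = 1
j=1,m=3: not 1>3, total = 1+1 = 2
j=1,m=4: not 1>4, total = 2+1 = 3
j=1,m=5: not 1>5, total = 3+1 = 4
j=1,m=6: not 1>6, total = 4+1 = 5
j=2,m=2: not 2>2, total = 5+1 = 6
j=2,m=3: not 2>3, total = 6+1 = 7
j=2,m=4: not 2>4, total = 7+1 = 8
j=2,m=5: not 2>5, total = 8+1 = 9
j=2,m=6: not 2>6, total = 9+1 = 10
j=3,m=2: 3>2, total = 10+1 = 11
j=3,m=3: not 3>3, total = 11+1 = 12
j=3,m=4: not 3>4, total = 12+1 = 13
j=3,m=5: not 3>5, total = 13+1 = 14
j=3,m=6: not 3>6, total = 14+1 = 15
j=4,m=2: 4>2, total = 15+2 = 17
j=4,m=3: 4>3, total = 17+1 = 18
j=4,m=4: not 4>4, total = 18+1 = 19
j=4,m=5: not 4>5, total = 19+1 = 20
j=4,m=6: not 4>6, total = 20+1 = 21
j=5,m=2: 5>2, total = 21+3 = 24
j=5,m=3: 5>3, total = 24+2 = 26
j=5,m=4: 5>4, total = 26+1 = 27
j=5,m=5: not 5>5, total = 27+1 = 28
j=5,m=6: not 5>6, total = 28+1 = 29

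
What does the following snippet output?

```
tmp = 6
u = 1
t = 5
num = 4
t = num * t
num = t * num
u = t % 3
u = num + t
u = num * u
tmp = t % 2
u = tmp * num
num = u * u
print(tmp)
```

0

t = 4*5 = 20
num = 20*4 = 80
u = 20%3 = 2
u = 80+20 = 100
u = 80*100 = 8000
tmp = 20%2 = 0
u = 0*80 = 0
num = 0*0 = 0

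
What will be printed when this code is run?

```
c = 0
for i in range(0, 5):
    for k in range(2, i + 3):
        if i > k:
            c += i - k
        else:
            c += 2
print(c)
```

i=0,k=2: not 0>2, c = 0+2 = 2
i=1,k=2: not 1>2, c = 2+2 = 4
i=1,k=3: not 1>3, c = 4+2 = 6
i=2,k=2: not 2>2, c = 6+2 = 8
i=2,k=3: not 2>3, c = 8+2 = 10
i=2,k=4: not 2>4, c = 10+2 = 12
i=3,k=2: 3>2, c = 12+1 = 13
i=3,k=3: not 3>3, c = 13+2 = 15
i=3,k=4: not 3>4, c = 15+2 = 17
i=3,k=5: not 3>5, c = 17+2 = 19
i=4,k=2: 4>2, c = 19+2 = 21
i=4,k=3: 4>3, c = 21+1 = 22
i=4,k=4: not 4>4, c = 22+2 = 24
i=4,k=5: not 4>5, c = 24+2 = 26
i=4,k=6: not 4>6, c = 26+2 = 28

28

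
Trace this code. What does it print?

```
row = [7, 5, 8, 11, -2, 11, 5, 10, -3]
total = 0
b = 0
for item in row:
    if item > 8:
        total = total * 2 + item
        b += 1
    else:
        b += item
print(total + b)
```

item=7: not >8; b=7
item=5: not >8; b=12
item=8: not >8; b=20
item=11: >8, total = 0*2+11 = 11; b=21
item=-2: not >8; b=19
item=11: >8, total = 11*2+11 = 33; b=20
item=5: not >8; b=25
item=10: >8, total = 33*2+10 = 76; b=26
item=-3: not >8; b=23
total+b = 76+23 = 99

99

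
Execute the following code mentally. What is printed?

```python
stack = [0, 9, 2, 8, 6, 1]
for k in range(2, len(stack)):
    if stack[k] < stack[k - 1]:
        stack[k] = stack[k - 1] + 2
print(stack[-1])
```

17

k=2: 2<9, stack[2] = 9+2 = 11 → [0, 9, 11, 8, 6, 1]
k=3: 8<11, stack[3] = 11+2 = 13 → [0, 9, 11, 13, 6, 1]
k=4: 6<13, stack[4] = 13+2 = 15 → [0, 9, 11, 13, 15, 1]
k=5: 1<15, stack[5] = 15+2 = 17 → [0, 9, 11, 13, 15, 17]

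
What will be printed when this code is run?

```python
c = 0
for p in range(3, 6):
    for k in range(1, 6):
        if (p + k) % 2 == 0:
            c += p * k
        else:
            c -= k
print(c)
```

p=3,k=1: even sum, c = 0+3 = 3
p=3,k=2: odd sum, c = 3-2 = 1
p=3,k=3: even sum, c = 1+9 = 10
p=3,k=4: odd sum, c = 10-4 = 6
p=3,k=5: even sum, c = 6+15 = 21
p=4,k=1: odd sum, c = 21-1 = 20
p=4,k=2: even sum, c = 20+8 = 28
p=4,k=3: odd sum, c = 28-3 = 25
p=4,k=4: even sum, c = 25+16 = 41
p=4,k=5: odd sum, c = 41-5 = 36
p=5,k=1: even sum, c = 36+5 = 41
p=5,k=2: odd sum, c = 41-2 = 39
p=5,k=3: even sum, c = 39+15 = 54
p=5,k=4: odd sum, c = 54-4 = 50
p=5,k=5: even sum, c = 50+25 = 75

75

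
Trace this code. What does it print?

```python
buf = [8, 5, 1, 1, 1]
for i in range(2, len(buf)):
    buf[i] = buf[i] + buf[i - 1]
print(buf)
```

[8, 5, 6, 7, 8]

i=2: buf[2] = 1+5 = 6 → [8, 5, 6, 1, 1]
i=3: buf[3] = 1+6 = 7 → [8, 5, 6, 7, 1]
i=4: buf[4] = 1+7 = 8 → [8, 5, 6, 7, 8]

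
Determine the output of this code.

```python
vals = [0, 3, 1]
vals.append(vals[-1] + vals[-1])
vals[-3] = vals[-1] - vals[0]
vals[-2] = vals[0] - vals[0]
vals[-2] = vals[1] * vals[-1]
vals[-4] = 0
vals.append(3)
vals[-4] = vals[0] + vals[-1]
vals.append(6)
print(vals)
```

append vals[-1]+vals[-1] = 1+1 = 2 → [0, 3, 1, 2]
vals[-3] = vals[-1]-vals[0] = 2-0 = 2 → [0, 2, 1, 2]
vals[-2] = vals[0]-vals[0] = 0-0 = 0 → [0, 2, 0, 2]
vals[-2] = vals[1]*vals[-1] = 2*2 = 4 → [0, 2, 4, 2]
vals[-4] = 0 → [0, 2, 4, 2]
append 3 → [0, 2, 4, 2, 3]
vals[-4] = vals[0]+vals[-1] = 0+3 = 3 → [0, 3, 4, 2, 3]
append 6 → [0, 3, 4, 2, 3, 6]

[0, 3, 4, 2, 3, 6]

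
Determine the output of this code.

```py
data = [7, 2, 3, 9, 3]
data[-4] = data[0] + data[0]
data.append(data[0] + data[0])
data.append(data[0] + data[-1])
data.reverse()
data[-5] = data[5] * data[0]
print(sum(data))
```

362

data[-4] = data[0]+data[0] = 7+7 = 14 → [7, 14, 3, 9, 3]
append data[0]+data[0] = 7+7 = 14 → [7, 14, 3, 9, 3, 14]
append data[0]+data[-1] = 7+14 = 21 → [7, 14, 3, 9, 3, 14, 21]
reverse → [21, 14, 3, 9, 3, 14, 7]
data[-5] = data[5]*data[0] = 14*21 = 294 → [21, 14, 294, 9, 3, 14, 7]
sum = 362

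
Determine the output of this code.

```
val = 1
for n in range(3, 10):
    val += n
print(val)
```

43

n=3: val = 1+3 = 4
n=4: val = 4+4 = 8
n=5: val = 8+5 = 13
n=6: val = 13+6 = 19
n=7: val = 19+7 = 26
n=8: val = 26+8 = 34
n=9: val = 34+9 = 43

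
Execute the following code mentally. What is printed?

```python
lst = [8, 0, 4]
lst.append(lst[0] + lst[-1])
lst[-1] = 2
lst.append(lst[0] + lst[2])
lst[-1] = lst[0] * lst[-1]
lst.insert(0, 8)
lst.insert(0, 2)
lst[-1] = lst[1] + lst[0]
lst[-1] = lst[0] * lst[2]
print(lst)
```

[2, 8, 8, 0, 4, 2, 16]

append lst[0]+lst[-1] = 8+4 = 12 → [8, 0, 4, 12]
lst[-1] = 2 → [8, 0, 4, 2]
append lst[0]+lst[2] = 8+4 = 12 → [8, 0, 4, 2, 12]
lst[-1] = lst[0]*lst[-1] = 8*12 = 96 → [8, 0, 4, 2, 96]
insert 8 at 0 → [8, 8, 0, 4, 2, 96]
insert 2 at 0 → [2, 8, 8, 0, 4, 2, 96]
lst[-1] = lst[1]+lst[0] = 8+2 = 10 → [2, 8, 8, 0, 4, 2, 10]
lst[-1] = lst[0]*lst[2] = 2*8 = 16 → [2, 8, 8, 0, 4, 2, 16]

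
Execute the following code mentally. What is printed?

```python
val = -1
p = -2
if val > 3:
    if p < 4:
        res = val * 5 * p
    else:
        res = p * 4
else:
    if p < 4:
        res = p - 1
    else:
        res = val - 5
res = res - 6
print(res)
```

-9

val=-1, p=-2
val > 3 is False; p < 4 is True
→ res = p - 1 = -3
res = (-3)-6 = -9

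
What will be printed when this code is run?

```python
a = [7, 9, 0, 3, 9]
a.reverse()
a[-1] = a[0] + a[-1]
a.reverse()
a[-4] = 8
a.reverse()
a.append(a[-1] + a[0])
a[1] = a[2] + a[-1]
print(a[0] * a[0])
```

reverse → [9, 3, 0, 9, 7]
a[-1] = a[0]+a[-1] = 9+7 = 16 → [9, 3, 0, 9, 16]
reverse → [16, 9, 0, 3, 9]
a[-4] = 8 → [16, 8, 0, 3, 9]
reverse → [9, 3, 0, 8, 16]
append a[-1]+a[0] = 16+9 = 25 → [9, 3, 0, 8, 16, 25]
a[1] = a[2]+a[-1] = 0+25 = 25 → [9, 25, 0, 8, 16, 25]
a[0]*a[0] = 9*9 = 81

81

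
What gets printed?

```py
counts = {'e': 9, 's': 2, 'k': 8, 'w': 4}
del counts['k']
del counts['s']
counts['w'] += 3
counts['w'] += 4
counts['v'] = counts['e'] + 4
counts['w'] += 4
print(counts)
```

{'e': 9, 'w': 15, 'v': 13}

del 'k' → {'e': 9, 's': 2, 'w': 4}
del 's' → {'e': 9, 'w': 4}
counts['w'] = 4+3 = 7 → {'e': 9, 'w': 7}
counts['w'] = 7+4 = 11 → {'e': 9, 'w': 11}
counts['v'] = counts['e']+4 = 13 → {'e': 9, 'w': 11, 'v': 13}
counts['w'] = 11+4 = 15 → {'e': 9, 'w': 15, 'v': 13}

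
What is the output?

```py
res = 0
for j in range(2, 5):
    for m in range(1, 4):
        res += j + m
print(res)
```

45

j=2,m=1: res = 0+3 = 3
j=2,m=2: res = 3+4 = 7
j=2,m=3: res = 7+5 = 12
j=3,m=1: res = 12+4 = 16
j=3,m=2: res = 16+5 = 21
j=3,m=3: res = 21+6 = 27
j=4,m=1: res = 27+5 = 32
j=4,m=2: res = 32+6 = 38
j=4,m=3: res = 38+7 = 45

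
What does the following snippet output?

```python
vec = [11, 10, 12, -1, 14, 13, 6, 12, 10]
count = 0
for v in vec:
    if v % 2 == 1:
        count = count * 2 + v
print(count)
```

v=11: odd, count = 0*2+11 = 11
v=10: not odd
v=12: not odd
v=-1: odd, count = 11*2+(-1) = 21
v=14: not odd
v=13: odd, count = 21*2+13 = 55
v=6: not odd
v=12: not odd
v=10: not odd

55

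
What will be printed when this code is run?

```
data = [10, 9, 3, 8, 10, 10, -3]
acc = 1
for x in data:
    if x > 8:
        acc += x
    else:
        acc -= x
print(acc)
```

32

x=10: >8, acc = 1+10 = 11
x=9: >8, acc = 11+9 = 20
x=3: not >8, acc = 20-3 = 17
x=8: not >8, acc = 17-8 = 9
x=10: >8, acc = 9+10 = 19
x=10: >8, acc = 19+10 = 29
x=-3: not >8, acc = 29-(-3) = 32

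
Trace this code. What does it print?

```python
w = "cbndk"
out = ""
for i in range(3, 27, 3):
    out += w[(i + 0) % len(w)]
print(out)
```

i=3: add w[3]='d' → 'd'
i=6: add w[1]='b' → 'db'
i=9: add w[4]='k' → 'dbk'
i=12: add w[2]='n' → 'dbkn'
i=15: add w[0]='c' → 'dbknc'
i=18: add w[3]='d' → 'dbkncd'
i=21: add w[1]='b' → 'dbkncdb'
i=24: add w[4]='k' → 'dbkncdbk'

dbkncdbk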